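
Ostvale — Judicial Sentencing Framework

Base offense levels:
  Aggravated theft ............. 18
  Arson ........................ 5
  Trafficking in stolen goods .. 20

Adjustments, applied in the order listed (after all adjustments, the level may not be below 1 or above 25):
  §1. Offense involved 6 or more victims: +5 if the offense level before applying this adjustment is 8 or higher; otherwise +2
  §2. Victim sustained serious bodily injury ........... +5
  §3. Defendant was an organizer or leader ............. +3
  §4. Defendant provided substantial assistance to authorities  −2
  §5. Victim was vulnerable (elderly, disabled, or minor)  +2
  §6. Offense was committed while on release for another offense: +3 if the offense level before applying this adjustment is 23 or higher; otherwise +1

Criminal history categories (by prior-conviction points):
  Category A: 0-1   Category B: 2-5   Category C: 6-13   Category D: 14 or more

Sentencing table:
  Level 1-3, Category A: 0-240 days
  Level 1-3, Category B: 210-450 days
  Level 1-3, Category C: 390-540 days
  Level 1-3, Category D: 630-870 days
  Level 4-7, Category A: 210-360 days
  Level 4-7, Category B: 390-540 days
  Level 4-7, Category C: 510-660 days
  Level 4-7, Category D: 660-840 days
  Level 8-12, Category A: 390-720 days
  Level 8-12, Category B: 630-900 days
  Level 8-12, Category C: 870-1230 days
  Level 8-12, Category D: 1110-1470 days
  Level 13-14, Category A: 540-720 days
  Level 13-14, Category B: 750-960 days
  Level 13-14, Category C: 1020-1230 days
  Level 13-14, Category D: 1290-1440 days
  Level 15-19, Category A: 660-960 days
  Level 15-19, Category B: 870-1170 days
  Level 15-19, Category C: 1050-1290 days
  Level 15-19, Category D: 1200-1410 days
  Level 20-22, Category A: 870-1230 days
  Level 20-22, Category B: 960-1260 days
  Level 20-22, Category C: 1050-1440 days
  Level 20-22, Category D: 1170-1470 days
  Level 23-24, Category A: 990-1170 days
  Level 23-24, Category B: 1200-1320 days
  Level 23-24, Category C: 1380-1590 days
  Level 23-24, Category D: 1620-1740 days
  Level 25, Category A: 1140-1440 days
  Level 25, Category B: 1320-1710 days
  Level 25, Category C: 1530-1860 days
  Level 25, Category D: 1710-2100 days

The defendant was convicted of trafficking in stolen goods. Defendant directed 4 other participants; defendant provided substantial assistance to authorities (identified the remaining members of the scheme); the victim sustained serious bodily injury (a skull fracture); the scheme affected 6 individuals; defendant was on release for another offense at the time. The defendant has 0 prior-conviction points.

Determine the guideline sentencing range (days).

Base offense level for trafficking in stolen goods: 20.
§1 applies (level before this adjustment is 20 ≥ 8, so +5): 20 + 5 = 25.
§2 applies: 25 + 5 = 30.
§3 applies: 30 + 3 = 33.
§4 applies: 33 − 2 = 31.
§5 does not apply.
§6 applies (level before this adjustment is 31 ≥ 23, so +3): 31 + 3 = 34.
Level 34 exceeds the maximum of 25; capped at 25.
Final offense level: 25.
Criminal history: 0 prior points → Category A (0-1).
Level 25 falls in the 25 band.
Grid: Level 25 × Category A = 1140-1440 days.

1140-1440 days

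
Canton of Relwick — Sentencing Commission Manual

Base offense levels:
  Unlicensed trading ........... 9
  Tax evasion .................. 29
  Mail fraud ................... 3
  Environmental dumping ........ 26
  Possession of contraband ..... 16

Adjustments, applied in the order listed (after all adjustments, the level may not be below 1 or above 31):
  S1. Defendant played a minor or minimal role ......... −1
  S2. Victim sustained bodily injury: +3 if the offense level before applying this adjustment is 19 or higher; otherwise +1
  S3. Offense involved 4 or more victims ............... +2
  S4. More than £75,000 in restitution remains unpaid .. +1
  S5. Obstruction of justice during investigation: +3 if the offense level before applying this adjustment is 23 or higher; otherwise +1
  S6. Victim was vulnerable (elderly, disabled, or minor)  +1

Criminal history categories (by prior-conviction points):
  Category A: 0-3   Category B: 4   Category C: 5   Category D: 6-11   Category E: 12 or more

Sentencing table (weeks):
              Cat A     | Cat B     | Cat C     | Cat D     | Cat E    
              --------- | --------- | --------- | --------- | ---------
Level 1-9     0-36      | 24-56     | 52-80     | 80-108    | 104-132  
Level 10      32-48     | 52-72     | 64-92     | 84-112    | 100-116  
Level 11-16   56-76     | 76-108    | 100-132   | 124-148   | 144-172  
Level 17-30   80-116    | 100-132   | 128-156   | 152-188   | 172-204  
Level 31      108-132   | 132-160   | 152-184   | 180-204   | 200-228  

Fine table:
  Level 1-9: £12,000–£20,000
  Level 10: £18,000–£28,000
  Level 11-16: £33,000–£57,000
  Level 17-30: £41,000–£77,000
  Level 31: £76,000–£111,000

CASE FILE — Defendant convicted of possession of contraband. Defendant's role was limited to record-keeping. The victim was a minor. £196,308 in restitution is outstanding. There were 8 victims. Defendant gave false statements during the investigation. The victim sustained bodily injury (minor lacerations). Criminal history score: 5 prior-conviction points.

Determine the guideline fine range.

£41,000–£77,000

Base offense level for possession of contraband: 16.
S1 applies: 16 − 1 = 15.
S2 applies (level before this adjustment is 15 < 19, so +1): 15 + 1 = 16.
S3 applies: 16 + 2 = 18.
S4 applies: 18 + 1 = 19.
S5 applies (level before this adjustment is 19 < 23, so +1): 19 + 1 = 20.
S6 applies: 20 + 1 = 21.
Final offense level: 21.
Level 21 falls in the 17-30 band.
Fine table: Level 17-30 → £41,000–£77,000.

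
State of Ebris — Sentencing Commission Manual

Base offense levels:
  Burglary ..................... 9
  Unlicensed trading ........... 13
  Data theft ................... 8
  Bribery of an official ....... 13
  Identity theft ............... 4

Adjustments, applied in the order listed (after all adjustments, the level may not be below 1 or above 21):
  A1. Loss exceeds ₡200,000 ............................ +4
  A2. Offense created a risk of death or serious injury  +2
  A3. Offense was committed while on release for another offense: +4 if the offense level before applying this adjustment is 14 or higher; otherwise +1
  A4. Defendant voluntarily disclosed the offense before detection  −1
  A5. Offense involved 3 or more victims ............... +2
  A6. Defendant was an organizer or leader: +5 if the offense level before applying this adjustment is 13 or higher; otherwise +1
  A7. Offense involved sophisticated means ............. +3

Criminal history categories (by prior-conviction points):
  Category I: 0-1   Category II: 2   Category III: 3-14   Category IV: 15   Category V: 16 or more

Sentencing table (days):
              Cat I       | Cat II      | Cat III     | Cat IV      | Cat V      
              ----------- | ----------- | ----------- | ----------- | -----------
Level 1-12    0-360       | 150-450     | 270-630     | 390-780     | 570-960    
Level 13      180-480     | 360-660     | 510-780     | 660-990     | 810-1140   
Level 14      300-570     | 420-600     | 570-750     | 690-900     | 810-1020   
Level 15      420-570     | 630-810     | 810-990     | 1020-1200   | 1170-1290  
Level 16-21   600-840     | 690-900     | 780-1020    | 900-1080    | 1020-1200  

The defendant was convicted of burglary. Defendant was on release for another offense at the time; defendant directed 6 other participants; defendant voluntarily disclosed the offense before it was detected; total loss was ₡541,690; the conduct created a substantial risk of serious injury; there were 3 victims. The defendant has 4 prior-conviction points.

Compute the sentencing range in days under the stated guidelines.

780-1020 days

Base offense level for burglary: 9.
A1 applies: 9 + 4 = 13.
A2 applies: 13 + 2 = 15.
A3 applies (level before this adjustment is 15 ≥ 14, so +4): 15 + 4 = 19.
A4 applies: 19 − 1 = 18.
A5 applies: 18 + 2 = 20.
A6 applies (level before this adjustment is 20 ≥ 13, so +5): 20 + 5 = 25.
A7 does not apply.
Level 25 exceeds the maximum of 21; capped at 21.
Final offense level: 21.
Criminal history: 4 prior points → Category III (3-14).
Level 21 falls in the 16-21 band.
Grid: Level 16-21 × Category III = 780-1020 days.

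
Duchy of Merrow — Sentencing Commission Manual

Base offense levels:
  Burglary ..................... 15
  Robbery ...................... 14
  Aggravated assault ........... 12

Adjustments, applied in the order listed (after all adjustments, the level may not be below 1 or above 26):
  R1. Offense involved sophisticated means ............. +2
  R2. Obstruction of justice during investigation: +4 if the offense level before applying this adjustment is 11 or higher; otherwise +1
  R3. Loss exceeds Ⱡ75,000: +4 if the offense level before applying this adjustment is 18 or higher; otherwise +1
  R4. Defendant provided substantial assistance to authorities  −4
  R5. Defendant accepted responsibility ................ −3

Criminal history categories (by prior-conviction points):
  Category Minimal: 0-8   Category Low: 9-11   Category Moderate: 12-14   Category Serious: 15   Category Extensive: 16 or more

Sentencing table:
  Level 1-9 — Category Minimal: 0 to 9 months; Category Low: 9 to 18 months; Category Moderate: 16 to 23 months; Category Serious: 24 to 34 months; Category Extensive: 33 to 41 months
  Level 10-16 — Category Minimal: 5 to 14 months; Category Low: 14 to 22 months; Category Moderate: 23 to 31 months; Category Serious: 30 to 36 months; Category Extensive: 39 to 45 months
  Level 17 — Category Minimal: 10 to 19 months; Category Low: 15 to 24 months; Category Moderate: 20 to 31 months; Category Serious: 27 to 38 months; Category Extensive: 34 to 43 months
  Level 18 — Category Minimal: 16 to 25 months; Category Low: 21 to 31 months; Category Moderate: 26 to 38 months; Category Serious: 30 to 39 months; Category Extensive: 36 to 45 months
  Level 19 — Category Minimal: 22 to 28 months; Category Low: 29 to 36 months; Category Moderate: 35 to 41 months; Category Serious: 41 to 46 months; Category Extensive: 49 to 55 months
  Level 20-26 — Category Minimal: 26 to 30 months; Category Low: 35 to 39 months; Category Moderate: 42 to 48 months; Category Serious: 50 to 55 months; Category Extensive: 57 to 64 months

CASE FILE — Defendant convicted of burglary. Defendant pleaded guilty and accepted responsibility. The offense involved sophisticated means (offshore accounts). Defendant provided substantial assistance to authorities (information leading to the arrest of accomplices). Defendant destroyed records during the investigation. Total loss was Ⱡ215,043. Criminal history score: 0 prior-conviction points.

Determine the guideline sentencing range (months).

Base offense level for burglary: 15.
R1 applies: 15 + 2 = 17.
R2 applies (level before this adjustment is 17 ≥ 11, so +4): 17 + 4 = 21.
R3 applies (level before this adjustment is 21 ≥ 18, so +4): 21 + 4 = 25.
R4 applies: 25 − 4 = 21.
R5 applies: 21 − 3 = 18.
Final offense level: 18.
Criminal history: 0 prior points → Category Minimal (0-8).
Level 18 falls in the 18 band.
Grid: Level 18 × Category Minimal = 16-25 months.

16-25 months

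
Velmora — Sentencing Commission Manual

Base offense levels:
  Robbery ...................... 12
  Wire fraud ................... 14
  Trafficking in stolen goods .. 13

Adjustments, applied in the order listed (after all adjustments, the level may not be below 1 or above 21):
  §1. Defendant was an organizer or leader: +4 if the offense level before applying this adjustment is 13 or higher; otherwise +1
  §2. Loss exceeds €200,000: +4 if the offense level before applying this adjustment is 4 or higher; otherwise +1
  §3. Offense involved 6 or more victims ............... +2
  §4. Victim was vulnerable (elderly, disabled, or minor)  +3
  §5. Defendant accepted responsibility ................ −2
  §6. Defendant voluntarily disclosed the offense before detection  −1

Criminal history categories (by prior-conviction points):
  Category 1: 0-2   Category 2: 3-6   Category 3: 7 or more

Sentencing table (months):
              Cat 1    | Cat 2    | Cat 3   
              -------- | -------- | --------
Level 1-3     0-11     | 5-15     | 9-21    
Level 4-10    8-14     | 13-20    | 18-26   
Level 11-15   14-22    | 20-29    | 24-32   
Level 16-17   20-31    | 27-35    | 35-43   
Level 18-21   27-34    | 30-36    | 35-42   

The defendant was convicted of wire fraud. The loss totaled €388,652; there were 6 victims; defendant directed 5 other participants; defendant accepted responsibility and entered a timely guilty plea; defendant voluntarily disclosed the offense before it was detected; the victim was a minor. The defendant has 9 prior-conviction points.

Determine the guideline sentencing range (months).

35-42 months

Base offense level for wire fraud: 14.
§1 applies (level before this adjustment is 14 ≥ 13, so +4): 14 + 4 = 18.
§2 applies (level before this adjustment is 18 ≥ 4, so +4): 18 + 4 = 22.
§3 applies: 22 + 2 = 24.
§4 applies: 24 + 3 = 27.
§5 applies: 27 − 2 = 25.
§6 applies: 25 − 1 = 24.
Level 24 exceeds the maximum of 21; capped at 21.
Final offense level: 21.
Criminal history: 9 prior points → Category 3 (7+).
Level 21 falls in the 18-21 band.
Grid: Level 18-21 × Category 3 = 35-42 months.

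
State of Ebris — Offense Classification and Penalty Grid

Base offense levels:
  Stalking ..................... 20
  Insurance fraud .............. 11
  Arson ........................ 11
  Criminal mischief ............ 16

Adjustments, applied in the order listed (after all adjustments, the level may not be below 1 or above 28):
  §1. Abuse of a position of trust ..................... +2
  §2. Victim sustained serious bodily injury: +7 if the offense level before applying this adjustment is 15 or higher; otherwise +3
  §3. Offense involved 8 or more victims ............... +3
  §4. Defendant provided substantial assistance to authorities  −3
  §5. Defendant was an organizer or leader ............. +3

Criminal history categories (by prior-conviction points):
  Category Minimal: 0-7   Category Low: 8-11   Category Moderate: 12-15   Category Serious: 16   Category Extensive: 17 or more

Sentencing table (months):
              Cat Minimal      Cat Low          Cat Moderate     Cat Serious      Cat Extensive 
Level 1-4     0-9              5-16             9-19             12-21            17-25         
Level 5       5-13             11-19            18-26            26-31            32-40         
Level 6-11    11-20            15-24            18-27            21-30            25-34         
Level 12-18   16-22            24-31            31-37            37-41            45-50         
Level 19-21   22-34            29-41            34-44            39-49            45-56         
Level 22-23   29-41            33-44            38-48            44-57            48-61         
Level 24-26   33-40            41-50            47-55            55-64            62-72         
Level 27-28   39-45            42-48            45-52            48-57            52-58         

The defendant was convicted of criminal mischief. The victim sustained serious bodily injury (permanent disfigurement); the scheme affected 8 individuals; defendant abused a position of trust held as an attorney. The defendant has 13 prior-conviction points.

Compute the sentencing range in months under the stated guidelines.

Base offense level for criminal mischief: 16.
§1 applies: 16 + 2 = 18.
§2 applies (level before this adjustment is 18 ≥ 15, so +7): 18 + 7 = 25.
§3 applies: 25 + 3 = 28.
§4 does not apply.
Final offense level: 28.
Criminal history: 13 prior points → Category Moderate (12-15).
Level 28 falls in the 27-28 band.
Grid: Level 27-28 × Category Moderate = 45-52 months.

45-52 months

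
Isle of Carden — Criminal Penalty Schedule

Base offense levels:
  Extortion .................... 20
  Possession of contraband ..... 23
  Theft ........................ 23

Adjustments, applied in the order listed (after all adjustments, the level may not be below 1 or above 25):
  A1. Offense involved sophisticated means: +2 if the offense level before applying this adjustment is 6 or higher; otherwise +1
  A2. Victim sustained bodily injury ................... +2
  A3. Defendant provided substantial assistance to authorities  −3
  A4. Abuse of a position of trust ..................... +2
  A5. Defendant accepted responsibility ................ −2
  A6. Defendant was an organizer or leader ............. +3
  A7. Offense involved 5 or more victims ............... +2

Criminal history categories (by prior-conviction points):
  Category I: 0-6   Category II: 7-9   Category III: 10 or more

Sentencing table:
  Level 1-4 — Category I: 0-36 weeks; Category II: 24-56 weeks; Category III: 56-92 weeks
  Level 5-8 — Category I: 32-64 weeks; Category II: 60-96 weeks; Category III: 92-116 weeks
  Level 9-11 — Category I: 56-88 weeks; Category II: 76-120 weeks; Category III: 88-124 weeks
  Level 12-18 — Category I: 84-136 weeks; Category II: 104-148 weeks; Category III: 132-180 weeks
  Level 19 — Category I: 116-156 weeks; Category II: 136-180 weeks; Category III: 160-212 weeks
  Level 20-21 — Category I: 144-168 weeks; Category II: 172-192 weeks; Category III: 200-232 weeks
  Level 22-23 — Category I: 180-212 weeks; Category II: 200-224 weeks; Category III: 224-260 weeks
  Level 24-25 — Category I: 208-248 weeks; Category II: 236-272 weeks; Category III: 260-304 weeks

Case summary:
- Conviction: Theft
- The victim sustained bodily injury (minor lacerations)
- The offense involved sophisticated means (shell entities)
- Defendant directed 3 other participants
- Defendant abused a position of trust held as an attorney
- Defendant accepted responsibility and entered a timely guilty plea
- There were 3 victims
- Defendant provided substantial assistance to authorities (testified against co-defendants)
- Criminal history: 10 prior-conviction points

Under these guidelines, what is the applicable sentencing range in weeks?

260-304 weeks

Base offense level for theft: 23.
A1 applies (level before this adjustment is 23 ≥ 6, so +2): 23 + 2 = 25.
A2 applies: 25 + 2 = 27.
A3 applies: 27 − 3 = 24.
A4 applies: 24 + 2 = 26.
A5 applies: 26 − 2 = 24.
A6 applies: 24 + 3 = 27.
A7 does not apply.
Level 27 exceeds the maximum of 25; capped at 25.
Final offense level: 25.
Criminal history: 10 prior points → Category III (10+).
Level 25 falls in the 24-25 band.
Grid: Level 24-25 × Category III = 260-304 weeks.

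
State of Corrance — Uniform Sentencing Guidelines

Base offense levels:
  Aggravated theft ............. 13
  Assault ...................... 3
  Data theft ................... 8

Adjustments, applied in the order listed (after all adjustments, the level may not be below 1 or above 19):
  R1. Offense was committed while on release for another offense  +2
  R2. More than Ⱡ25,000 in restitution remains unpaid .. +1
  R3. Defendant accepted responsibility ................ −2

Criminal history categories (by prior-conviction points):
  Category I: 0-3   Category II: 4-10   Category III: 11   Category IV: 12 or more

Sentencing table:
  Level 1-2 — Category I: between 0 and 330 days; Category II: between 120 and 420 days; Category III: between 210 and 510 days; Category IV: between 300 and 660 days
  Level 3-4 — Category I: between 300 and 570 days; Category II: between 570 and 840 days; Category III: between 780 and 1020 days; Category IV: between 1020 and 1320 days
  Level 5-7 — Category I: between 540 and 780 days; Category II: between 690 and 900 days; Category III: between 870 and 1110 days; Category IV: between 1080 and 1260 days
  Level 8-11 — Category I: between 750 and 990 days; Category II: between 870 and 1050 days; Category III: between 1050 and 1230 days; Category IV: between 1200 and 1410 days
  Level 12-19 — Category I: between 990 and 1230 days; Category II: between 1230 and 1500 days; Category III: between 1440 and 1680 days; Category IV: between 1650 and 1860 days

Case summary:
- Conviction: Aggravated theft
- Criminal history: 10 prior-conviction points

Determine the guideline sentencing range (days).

Base offense level for aggravated theft: 13.
Final offense level: 13.
Criminal history: 10 prior points → Category II (4-10).
Level 13 falls in the 12-19 band.
Grid: Level 12-19 × Category II = 1230-1500 days.

1230-1500 days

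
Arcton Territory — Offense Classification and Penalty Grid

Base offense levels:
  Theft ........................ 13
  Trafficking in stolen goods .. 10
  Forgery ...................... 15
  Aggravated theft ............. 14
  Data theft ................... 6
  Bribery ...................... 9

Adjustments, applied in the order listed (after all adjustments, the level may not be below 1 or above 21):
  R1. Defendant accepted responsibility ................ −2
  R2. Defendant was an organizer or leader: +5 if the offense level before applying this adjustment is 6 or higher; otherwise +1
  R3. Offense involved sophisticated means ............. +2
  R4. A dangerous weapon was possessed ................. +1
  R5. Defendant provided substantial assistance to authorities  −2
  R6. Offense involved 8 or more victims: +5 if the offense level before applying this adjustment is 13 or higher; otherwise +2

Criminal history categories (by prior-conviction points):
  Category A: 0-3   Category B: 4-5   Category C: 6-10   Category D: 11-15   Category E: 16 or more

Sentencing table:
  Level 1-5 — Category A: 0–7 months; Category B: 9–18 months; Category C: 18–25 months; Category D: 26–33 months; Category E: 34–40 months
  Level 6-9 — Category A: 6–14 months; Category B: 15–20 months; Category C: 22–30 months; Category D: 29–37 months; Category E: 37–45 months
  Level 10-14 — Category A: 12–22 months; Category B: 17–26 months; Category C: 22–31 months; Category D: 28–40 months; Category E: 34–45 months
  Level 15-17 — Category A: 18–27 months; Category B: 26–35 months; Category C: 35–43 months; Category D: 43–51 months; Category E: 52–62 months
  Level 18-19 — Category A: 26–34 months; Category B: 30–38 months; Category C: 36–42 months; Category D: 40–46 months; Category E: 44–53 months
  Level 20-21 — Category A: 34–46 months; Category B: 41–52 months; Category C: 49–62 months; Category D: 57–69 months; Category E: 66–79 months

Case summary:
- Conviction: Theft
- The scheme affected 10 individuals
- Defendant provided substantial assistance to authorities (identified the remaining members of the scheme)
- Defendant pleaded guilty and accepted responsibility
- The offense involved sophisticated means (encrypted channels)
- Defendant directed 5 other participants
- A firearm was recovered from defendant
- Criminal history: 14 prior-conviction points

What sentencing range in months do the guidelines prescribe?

57-69 months

Base offense level for theft: 13.
R1 applies: 13 − 2 = 11.
R2 applies (level before this adjustment is 11 ≥ 6, so +5): 11 + 5 = 16.
R3 applies: 16 + 2 = 18.
R4 applies: 18 + 1 = 19.
R5 applies: 19 − 2 = 17.
R6 applies (level before this adjustment is 17 ≥ 13, so +5): 17 + 5 = 22.
Level 22 exceeds the maximum of 21; capped at 21.
Final offense level: 21.
Criminal history: 14 prior points → Category D (11-15).
Level 21 falls in the 20-21 band.
Grid: Level 20-21 × Category D = 57-69 months.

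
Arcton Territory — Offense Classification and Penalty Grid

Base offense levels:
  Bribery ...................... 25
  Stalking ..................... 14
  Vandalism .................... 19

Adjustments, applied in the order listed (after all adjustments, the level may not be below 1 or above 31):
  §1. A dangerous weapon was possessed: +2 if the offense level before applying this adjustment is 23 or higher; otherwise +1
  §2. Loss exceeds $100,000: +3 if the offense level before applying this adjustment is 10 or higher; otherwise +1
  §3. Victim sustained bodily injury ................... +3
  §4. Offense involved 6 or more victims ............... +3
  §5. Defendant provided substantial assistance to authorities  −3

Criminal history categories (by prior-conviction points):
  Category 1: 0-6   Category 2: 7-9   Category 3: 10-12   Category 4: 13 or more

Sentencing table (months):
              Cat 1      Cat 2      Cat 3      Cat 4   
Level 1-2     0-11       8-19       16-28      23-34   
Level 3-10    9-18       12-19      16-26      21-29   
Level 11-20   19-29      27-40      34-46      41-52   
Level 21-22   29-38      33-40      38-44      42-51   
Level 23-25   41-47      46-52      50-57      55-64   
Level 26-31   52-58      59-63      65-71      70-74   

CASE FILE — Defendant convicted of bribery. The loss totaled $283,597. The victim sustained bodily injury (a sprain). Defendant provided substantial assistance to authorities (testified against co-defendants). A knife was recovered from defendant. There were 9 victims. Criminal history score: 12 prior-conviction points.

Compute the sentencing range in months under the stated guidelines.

65-71 months

Base offense level for bribery: 25.
§1 applies (level before this adjustment is 25 ≥ 23, so +2): 25 + 2 = 27.
§2 applies (level before this adjustment is 27 ≥ 10, so +3): 27 + 3 = 30.
§3 applies: 30 + 3 = 33.
§4 applies: 33 + 3 = 36.
§5 applies: 36 − 3 = 33.
Level 33 exceeds the maximum of 31; capped at 31.
Final offense level: 31.
Criminal history: 12 prior points → Category 3 (10-12).
Level 31 falls in the 26-31 band.
Grid: Level 26-31 × Category 3 = 65-71 months.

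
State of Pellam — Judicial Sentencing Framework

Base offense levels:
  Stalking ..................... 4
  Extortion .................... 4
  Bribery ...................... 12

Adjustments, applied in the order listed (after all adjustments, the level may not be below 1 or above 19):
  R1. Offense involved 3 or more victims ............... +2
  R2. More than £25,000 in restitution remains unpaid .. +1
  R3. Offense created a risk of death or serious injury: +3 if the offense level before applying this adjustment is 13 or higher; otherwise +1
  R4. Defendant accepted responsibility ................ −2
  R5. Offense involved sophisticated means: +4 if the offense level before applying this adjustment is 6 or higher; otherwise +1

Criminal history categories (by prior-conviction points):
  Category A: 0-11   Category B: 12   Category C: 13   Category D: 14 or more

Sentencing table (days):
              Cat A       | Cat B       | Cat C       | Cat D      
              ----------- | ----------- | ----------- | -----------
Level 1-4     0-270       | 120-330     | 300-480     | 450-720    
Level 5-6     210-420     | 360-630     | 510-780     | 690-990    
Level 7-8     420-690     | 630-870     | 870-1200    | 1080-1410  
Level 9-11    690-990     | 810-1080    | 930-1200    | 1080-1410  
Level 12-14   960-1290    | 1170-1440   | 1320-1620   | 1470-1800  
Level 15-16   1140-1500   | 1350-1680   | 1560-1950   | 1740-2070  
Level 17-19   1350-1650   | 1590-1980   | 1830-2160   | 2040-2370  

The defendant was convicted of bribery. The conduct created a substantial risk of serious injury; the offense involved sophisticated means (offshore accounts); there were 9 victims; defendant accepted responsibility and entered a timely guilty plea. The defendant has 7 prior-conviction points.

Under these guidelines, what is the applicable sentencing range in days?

1350-1650 days

Base offense level for bribery: 12.
R1 applies: 12 + 2 = 14.
R2 does not apply.
R3 applies (level before this adjustment is 14 ≥ 13, so +3): 14 + 3 = 17.
R4 applies: 17 − 2 = 15.
R5 applies (level before this adjustment is 15 ≥ 6, so +4): 15 + 4 = 19.
Final offense level: 19.
Criminal history: 7 prior points → Category A (0-11).
Level 19 falls in the 17-19 band.
Grid: Level 17-19 × Category A = 1350-1650 days.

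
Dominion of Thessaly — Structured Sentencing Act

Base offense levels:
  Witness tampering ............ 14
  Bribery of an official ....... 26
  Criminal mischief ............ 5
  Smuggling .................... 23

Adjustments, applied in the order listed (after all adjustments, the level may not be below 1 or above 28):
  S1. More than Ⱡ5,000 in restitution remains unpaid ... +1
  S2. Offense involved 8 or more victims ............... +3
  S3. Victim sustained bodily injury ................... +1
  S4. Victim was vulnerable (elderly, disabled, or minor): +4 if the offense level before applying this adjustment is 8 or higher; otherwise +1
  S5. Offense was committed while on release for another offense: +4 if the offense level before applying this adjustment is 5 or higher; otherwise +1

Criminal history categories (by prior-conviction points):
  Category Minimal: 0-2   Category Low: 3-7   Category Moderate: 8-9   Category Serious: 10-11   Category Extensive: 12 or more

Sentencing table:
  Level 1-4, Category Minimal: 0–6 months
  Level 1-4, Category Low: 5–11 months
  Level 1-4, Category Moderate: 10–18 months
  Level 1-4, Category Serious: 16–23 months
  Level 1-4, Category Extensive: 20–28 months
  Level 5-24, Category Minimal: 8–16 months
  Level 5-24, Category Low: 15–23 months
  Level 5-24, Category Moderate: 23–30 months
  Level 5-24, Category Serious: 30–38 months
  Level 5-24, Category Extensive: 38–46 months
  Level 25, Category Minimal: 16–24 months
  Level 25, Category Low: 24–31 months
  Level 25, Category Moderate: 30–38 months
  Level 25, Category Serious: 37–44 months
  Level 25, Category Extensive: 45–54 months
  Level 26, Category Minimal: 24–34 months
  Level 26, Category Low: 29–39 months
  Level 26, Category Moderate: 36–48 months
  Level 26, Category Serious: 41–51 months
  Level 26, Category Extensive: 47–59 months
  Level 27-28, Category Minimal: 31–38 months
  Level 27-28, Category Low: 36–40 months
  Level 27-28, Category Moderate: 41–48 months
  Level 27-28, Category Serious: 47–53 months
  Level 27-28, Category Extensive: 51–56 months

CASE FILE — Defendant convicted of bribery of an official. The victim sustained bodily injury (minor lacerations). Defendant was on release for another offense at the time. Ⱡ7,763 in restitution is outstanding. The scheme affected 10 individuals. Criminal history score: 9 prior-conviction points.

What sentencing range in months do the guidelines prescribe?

Base offense level for bribery of an official: 26.
S1 applies: 26 + 1 = 27.
S2 applies: 27 + 3 = 30.
S3 applies: 30 + 1 = 31.
S4 does not apply.
S5 applies (level before this adjustment is 31 ≥ 5, so +4): 31 + 4 = 35.
Level 35 exceeds the maximum of 28; capped at 28.
Final offense level: 28.
Criminal history: 9 prior points → Category Moderate (8-9).
Level 28 falls in the 27-28 band.
Grid: Level 27-28 × Category Moderate = 41-48 months.

41-48 months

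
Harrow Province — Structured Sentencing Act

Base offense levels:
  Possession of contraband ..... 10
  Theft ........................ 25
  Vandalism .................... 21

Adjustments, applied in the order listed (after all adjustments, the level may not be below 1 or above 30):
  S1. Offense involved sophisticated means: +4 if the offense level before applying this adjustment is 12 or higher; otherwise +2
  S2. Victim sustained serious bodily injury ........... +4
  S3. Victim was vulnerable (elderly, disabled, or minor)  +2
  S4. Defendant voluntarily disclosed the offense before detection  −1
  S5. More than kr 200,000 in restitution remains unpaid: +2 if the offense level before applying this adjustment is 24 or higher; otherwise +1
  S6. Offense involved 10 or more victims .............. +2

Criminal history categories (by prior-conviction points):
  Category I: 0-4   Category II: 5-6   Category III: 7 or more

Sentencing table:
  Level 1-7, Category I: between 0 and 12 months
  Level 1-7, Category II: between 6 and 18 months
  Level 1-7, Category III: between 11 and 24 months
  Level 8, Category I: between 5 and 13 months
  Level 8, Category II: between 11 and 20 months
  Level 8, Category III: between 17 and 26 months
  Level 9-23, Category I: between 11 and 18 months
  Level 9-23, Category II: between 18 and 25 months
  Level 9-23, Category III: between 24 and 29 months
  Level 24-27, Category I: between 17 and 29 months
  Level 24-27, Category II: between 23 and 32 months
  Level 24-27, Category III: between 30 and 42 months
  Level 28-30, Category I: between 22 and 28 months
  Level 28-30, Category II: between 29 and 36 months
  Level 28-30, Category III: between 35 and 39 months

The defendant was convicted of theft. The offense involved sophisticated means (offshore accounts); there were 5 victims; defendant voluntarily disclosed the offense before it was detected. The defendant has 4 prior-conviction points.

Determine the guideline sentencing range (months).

22-28 months

Base offense level for theft: 25.
S1 applies (level before this adjustment is 25 ≥ 12, so +4): 25 + 4 = 29.
S2 does not apply.
S4 applies: 29 − 1 = 28.
S6 does not apply.
Final offense level: 28.
Criminal history: 4 prior points → Category I (0-4).
Level 28 falls in the 28-30 band.
Grid: Level 28-30 × Category I = 22-28 months.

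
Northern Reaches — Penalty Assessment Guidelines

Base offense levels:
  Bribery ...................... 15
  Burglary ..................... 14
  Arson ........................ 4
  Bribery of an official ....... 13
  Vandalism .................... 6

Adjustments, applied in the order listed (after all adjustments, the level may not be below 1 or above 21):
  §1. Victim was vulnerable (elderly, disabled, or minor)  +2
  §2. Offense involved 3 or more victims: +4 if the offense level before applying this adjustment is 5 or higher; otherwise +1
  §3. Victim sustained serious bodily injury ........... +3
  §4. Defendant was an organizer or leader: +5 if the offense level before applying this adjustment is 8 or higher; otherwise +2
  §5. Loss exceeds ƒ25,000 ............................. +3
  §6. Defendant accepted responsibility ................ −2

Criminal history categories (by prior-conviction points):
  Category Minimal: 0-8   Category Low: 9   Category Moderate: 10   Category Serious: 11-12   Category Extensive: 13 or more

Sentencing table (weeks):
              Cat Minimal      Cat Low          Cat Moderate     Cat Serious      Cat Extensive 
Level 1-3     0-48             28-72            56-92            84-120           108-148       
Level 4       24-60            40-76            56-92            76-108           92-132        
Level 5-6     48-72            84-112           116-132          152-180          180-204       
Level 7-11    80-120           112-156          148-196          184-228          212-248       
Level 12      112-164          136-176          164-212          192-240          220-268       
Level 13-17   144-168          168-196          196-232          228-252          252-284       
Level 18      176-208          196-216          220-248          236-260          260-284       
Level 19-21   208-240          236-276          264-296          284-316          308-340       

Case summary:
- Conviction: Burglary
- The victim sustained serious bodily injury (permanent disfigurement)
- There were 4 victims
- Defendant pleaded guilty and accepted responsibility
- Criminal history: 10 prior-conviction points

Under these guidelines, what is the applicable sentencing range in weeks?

264-296 weeks

Base offense level for burglary: 14.
§2 applies (level before this adjustment is 14 ≥ 5, so +4): 14 + 4 = 18.
§3 applies: 18 + 3 = 21.
§5 does not apply.
§6 applies: 21 − 2 = 19.
Final offense level: 19.
Criminal history: 10 prior points → Category Moderate (10).
Level 19 falls in the 19-21 band.
Grid: Level 19-21 × Category Moderate = 264-296 weeks.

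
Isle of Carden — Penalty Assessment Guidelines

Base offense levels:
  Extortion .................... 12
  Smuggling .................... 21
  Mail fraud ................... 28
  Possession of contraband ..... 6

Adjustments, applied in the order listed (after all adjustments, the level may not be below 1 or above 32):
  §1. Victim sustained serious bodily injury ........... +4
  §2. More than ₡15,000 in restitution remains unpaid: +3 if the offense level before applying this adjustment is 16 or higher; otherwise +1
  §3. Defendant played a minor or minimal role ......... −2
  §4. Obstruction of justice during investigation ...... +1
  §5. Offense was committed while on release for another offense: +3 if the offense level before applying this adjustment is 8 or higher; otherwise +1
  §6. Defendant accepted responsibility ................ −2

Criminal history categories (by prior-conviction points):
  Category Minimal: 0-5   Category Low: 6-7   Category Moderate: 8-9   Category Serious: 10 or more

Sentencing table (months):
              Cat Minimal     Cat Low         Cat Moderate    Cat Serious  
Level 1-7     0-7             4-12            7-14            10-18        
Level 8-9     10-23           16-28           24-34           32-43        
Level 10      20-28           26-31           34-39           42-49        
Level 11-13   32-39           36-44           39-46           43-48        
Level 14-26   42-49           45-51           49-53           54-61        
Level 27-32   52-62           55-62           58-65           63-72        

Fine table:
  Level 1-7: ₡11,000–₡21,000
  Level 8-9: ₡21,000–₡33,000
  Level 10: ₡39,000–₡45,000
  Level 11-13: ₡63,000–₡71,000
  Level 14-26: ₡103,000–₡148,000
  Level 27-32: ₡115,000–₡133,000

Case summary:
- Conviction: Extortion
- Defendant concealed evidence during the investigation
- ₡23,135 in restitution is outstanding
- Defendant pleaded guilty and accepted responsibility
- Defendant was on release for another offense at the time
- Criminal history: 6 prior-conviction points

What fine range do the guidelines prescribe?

₡103,000–₡148,000

Base offense level for extortion: 12.
§1 does not apply.
§2 applies (level before this adjustment is 12 < 16, so +1): 12 + 1 = 13.
§4 applies: 13 + 1 = 14.
§5 applies (level before this adjustment is 14 ≥ 8, so +3): 14 + 3 = 17.
§6 applies: 17 − 2 = 15.
Final offense level: 15.
Level 15 falls in the 14-26 band.
Fine table: Level 14-26 → ₡103,000–₡148,000.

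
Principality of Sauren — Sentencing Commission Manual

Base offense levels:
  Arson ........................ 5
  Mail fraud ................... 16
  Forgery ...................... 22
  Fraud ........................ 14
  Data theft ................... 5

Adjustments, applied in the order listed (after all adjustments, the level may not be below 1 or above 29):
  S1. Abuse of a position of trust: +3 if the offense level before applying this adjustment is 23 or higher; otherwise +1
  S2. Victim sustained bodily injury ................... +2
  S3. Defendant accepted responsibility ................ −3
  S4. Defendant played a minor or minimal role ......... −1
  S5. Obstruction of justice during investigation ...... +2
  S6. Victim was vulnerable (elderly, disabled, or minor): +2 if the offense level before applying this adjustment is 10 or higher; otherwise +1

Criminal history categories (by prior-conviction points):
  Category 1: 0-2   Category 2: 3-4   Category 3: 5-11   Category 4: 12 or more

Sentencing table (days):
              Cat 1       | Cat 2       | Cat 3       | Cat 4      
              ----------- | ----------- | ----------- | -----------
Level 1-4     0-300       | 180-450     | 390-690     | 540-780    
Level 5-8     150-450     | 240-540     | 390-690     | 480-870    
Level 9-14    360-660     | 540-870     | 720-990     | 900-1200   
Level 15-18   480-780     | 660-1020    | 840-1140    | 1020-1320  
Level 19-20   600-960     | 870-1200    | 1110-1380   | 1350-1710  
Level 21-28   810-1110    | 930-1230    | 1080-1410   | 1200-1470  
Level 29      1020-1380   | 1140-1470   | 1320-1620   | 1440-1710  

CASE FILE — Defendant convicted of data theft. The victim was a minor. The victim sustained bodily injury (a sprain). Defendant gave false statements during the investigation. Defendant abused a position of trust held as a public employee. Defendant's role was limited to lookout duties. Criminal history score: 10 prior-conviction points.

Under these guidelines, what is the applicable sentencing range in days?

Base offense level for data theft: 5.
S1 applies (level before this adjustment is 5 < 23, so +1): 5 + 1 = 6.
S2 applies: 6 + 2 = 8.
S3 does not apply.
S4 applies: 8 − 1 = 7.
S5 applies: 7 + 2 = 9.
S6 applies (level before this adjustment is 9 < 10, so +1): 9 + 1 = 10.
Final offense level: 10.
Criminal history: 10 prior points → Category 3 (5-11).
Level 10 falls in the 9-14 band.
Grid: Level 9-14 × Category 3 = 720-990 days.

720-990 days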